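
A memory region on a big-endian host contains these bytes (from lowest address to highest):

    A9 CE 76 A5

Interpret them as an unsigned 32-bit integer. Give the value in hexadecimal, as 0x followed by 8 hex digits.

0xA9CE76A5

In big-endian order the high byte comes first in memory.
The bytes are already most-significant first: 0xA9CE76A5.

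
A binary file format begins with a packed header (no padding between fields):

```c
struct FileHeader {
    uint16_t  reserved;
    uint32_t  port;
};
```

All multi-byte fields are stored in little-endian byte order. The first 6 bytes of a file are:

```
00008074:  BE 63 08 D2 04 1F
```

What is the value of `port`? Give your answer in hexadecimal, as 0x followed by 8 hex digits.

`port` follows `reserved` (2 bytes), so it starts at byte offset 2 and occupies 4 bytes.
Bytes at offsets 2..5: 08 D2 04 1F.
In little-endian order the low byte comes first in memory.
Reassemble most-significant byte first: 1F 04 D2 08 → 0x1F04D208.

0x1F04D208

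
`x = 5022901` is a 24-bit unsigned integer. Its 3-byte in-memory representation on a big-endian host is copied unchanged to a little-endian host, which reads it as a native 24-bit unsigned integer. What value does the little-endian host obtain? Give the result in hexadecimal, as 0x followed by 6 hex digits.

5022901 in 24-bit hexadecimal is 0x4CA4B5.
Stored big-endian, the bytes at ascending addresses are 4C A4 B5.
Read back as little-endian, the first byte is least significant, giving 0xB5A44C.

0xB5A44C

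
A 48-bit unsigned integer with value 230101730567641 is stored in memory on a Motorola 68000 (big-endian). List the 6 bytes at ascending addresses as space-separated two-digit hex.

230101730567641 in hexadecimal, padded to 48 bits, is 0xD146BBE9A5D9.
Split into bytes (most-significant first): D1 46 BB E9 A5 D9.
In big-endian order the high byte comes first in memory.
So the memory order matches the most-significant-first order: D1 46 BB E9 A5 D9.

D1 46 BB E9 A5 D9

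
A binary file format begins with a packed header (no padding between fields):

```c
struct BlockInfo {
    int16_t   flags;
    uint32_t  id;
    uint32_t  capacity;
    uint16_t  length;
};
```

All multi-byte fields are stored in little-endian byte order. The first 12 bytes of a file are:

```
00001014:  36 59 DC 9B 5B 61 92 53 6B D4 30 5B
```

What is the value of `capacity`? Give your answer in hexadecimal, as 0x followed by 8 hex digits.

`capacity` follows `flags` (2 B), `id` (4 B), so it starts at offset 2 + 4 = 6 and occupies 4 bytes.
Bytes at offsets 6..9: 92 53 6B D4.
In little-endian order the low byte comes first in memory.
Reassemble most-significant byte first: D4 6B 53 92 → 0xD46B5392.

0xD46B5392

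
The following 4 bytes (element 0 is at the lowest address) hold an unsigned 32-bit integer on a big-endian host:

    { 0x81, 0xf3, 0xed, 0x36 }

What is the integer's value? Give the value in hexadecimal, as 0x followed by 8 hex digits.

In big-endian order the high byte comes first in memory.
The bytes are already most-significant first: 0x81F3ED36.

0x81F3ED36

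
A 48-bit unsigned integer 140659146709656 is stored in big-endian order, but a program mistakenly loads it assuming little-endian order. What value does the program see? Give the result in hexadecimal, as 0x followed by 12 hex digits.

0x985A79C2ED7F

140659146709656 in 48-bit hexadecimal is 0x7FEDC2795A98.
Stored big-endian, the bytes at ascending addresses are 7F ED C2 79 5A 98.
Read back as little-endian, the first byte is least significant, giving 0x985A79C2ED7F.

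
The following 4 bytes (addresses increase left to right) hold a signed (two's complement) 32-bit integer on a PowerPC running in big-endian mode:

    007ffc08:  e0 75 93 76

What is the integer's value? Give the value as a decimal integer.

-529165450

Big-endian: lowest address holds the most-significant byte.
The bytes are already most-significant first: 0xE0759376.
Top bit is set, so as a signed 32-bit value this is 0xE0759376 − 2^32 = -529165450.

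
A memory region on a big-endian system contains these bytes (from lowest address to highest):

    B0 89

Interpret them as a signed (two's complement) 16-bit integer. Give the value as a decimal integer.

-20343

Big-endian: lowest address holds the most-significant byte.
The bytes are already most-significant first: 0xB089.
Top bit is set, so as a signed 16-bit value this is 0xB089 − 2^16 = -20343.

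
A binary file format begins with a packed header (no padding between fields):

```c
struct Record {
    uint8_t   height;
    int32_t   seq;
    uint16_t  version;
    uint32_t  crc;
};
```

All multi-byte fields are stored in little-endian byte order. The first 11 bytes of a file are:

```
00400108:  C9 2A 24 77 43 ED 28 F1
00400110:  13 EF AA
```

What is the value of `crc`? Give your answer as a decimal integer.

`crc` follows `height` (1 B), `seq` (4 B), `version` (2 B), so it starts at offset 1 + 4 + 2 = 7 and occupies 4 bytes.
Bytes at offsets 7..10: F1 13 EF AA.
Little-endian stores the least-significant byte at the lowest address.
Reassemble most-significant byte first: AA EF 13 F1 → 0xAAEF13F1.
0xAAEF13F1 = 2867794929.

2867794929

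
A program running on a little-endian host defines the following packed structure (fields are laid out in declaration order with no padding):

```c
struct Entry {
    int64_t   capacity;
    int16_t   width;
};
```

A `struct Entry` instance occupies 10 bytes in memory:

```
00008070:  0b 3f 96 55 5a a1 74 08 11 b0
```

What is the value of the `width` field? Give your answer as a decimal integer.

-20463

`width` follows `capacity` (8 bytes), so it starts at byte offset 8 and occupies 2 bytes.
Bytes at offsets 8..9: 11 B0.
Little-endian stores the least-significant byte at the lowest address.
Reassemble most-significant byte first: B0 11 → 0xB011.
Top bit is set, so as a signed 16-bit value this is 0xB011 − 2^16 = -20463.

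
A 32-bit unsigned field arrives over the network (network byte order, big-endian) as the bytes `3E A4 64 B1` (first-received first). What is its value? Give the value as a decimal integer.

1050961073

Big-endian stores the most-significant byte at the lowest address.
The bytes are already most-significant first: 0x3EA464B1.
0x3EA464B1 = 1050961073.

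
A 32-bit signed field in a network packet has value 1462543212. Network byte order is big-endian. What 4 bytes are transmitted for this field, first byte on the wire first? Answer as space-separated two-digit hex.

1462543212 in hexadecimal, padded to 32 bits, is 0x572CA36C.
Split into bytes (most-significant first): 57 2C A3 6C.
Big-endian stores the most-significant byte at the lowest address.
So the memory order matches the most-significant-first order: 57 2C A3 6C.

57 2C A3 6C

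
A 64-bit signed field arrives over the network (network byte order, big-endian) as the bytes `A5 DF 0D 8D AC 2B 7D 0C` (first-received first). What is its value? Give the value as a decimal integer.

-6494457235514884852

In big-endian order the high byte comes first in memory.
The bytes are already most-significant first: 0xA5DF0D8DAC2B7D0C.
Top bit is set, so as a signed 64-bit value this is 0xA5DF0D8DAC2B7D0C − 2^64 = -6494457235514884852.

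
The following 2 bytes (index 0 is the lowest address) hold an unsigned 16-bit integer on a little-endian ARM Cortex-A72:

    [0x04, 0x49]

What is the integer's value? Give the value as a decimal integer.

18692

Little-endian stores the least-significant byte at the lowest address.
Reassemble most-significant byte first: 49 04 → 0x4904.
0x4904 = 18692.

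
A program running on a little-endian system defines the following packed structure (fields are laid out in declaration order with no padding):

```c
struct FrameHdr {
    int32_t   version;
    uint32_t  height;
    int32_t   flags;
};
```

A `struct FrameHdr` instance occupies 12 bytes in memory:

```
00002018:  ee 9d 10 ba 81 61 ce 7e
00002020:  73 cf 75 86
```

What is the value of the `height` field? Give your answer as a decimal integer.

2127454593

`height` follows `version` (4 bytes), so it starts at byte offset 4 and occupies 4 bytes.
Bytes at offsets 4..7: 81 61 CE 7E.
Little-endian stores the least-significant byte at the lowest address.
Reassemble most-significant byte first: 7E CE 61 81 → 0x7ECE6181.
0x7ECE6181 = 2127454593.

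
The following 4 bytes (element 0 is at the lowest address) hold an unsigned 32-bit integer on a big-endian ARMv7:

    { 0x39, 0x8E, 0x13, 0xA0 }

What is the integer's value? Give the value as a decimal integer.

Big-endian: lowest address holds the most-significant byte.
The bytes are already most-significant first: 0x398E13A0.
0x398E13A0 = 965612448.

965612448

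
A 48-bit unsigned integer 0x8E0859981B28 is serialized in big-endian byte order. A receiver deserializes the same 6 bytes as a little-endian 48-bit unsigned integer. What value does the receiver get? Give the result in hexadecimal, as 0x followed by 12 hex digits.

Stored big-endian, the bytes at ascending addresses are 8E 08 59 98 1B 28.
Read back as little-endian, the first byte is least significant, giving 0x281B9859088E.

0x281B9859088E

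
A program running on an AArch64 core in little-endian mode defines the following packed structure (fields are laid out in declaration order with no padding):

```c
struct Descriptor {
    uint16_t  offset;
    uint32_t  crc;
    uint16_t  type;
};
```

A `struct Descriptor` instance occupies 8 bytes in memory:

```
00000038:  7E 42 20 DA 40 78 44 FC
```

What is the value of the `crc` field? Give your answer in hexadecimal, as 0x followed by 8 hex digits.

0x7840DA20

`crc` follows `offset` (2 bytes), so it starts at byte offset 2 and occupies 4 bytes.
Bytes at offsets 2..5: 20 DA 40 78.
Little-endian stores the least-significant byte at the lowest address.
Reassemble most-significant byte first: 78 40 DA 20 → 0x7840DA20.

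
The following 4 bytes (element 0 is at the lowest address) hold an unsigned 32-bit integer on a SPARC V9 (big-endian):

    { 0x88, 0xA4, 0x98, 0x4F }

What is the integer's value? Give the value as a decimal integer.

In big-endian order the high byte comes first in memory.
The bytes are already most-significant first: 0x88A4984F.
0x88A4984F = 2292488271.

2292488271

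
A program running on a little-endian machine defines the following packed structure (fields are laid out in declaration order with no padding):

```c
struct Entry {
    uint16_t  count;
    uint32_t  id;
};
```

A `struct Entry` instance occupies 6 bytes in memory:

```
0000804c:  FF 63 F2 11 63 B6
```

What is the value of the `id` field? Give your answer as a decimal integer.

`id` follows `count` (2 bytes), so it starts at byte offset 2 and occupies 4 bytes.
Bytes at offsets 2..5: F2 11 63 B6.
Little-endian stores the least-significant byte at the lowest address.
Reassemble most-significant byte first: B6 63 11 F2 → 0xB66311F2.
0xB66311F2 = 3059945970.

3059945970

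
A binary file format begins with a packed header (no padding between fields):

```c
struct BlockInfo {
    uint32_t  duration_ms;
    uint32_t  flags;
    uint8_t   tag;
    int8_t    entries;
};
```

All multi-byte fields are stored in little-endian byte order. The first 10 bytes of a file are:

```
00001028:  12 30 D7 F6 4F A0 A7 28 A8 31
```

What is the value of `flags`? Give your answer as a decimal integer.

`flags` follows `duration_ms` (4 bytes), so it starts at byte offset 4 and occupies 4 bytes.
Bytes at offsets 4..7: 4F A0 A7 28.
In little-endian order the low byte comes first in memory.
Reassemble most-significant byte first: 28 A7 A0 4F → 0x28A7A04F.
0x28A7A04F = 682074191.

682074191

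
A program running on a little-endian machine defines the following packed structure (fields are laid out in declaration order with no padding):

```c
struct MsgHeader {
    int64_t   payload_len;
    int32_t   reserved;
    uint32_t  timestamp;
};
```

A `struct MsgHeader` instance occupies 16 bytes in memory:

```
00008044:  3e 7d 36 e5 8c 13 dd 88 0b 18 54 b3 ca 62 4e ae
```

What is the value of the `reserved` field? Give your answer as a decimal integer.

-1286334453

`reserved` follows `payload_len` (8 bytes), so it starts at byte offset 8 and occupies 4 bytes.
Bytes at offsets 8..11: 0B 18 54 B3.
In little-endian order the low byte comes first in memory.
Reassemble most-significant byte first: B3 54 18 0B → 0xB354180B.
Top bit is set, so as a signed 32-bit value this is 0xB354180B − 2^32 = -1286334453.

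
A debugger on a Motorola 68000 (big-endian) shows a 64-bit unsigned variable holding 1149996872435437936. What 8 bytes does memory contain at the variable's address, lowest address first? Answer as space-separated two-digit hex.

0F F5 9C 10 02 53 11 70

1149996872435437936 in hexadecimal, padded to 64 bits, is 0x0FF59C1002531170.
Split into bytes (most-significant first): 0F F5 9C 10 02 53 11 70.
Big-endian: lowest address holds the most-significant byte.
So the memory order matches the most-significant-first order: 0F F5 9C 10 02 53 11 70.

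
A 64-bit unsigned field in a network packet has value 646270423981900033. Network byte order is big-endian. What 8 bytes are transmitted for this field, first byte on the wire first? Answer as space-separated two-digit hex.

08 F8 03 86 CA 48 41 01

646270423981900033 in hexadecimal, padded to 64 bits, is 0x08F80386CA484101.
Split into bytes (most-significant first): 08 F8 03 86 CA 48 41 01.
Big-endian stores the most-significant byte at the lowest address.
So the memory order matches the most-significant-first order: 08 F8 03 86 CA 48 41 01.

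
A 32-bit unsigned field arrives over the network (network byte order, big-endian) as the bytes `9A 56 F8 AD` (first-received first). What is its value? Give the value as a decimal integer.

2589391021

In big-endian order the high byte comes first in memory.
The bytes are already most-significant first: 0x9A56F8AD.
0x9A56F8AD = 2589391021.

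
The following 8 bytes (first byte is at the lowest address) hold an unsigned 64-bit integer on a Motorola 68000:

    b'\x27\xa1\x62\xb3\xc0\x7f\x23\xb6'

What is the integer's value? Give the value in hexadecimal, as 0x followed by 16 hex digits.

In big-endian order the high byte comes first in memory.
The bytes are already most-significant first: 0x27A162B3C07F23B6.

0x27A162B3C07F23B6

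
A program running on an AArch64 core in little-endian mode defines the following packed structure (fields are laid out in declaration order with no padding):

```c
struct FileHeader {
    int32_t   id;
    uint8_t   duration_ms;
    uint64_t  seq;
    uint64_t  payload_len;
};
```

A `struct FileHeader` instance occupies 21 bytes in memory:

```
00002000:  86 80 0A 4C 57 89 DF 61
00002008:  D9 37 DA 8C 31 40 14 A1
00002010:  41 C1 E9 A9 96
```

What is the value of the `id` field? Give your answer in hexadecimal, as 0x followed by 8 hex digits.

`id` is the first field, at byte offset 0, occupying 4 bytes.
Bytes at offsets 0..3: 86 80 0A 4C.
In little-endian order the low byte comes first in memory.
Reassemble most-significant byte first: 4C 0A 80 86 → 0x4C0A8086.

0x4C0A8086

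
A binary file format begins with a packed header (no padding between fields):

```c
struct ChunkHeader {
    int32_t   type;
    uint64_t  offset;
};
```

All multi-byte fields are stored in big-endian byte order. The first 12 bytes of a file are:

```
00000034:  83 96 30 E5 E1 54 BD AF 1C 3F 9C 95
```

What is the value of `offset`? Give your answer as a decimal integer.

`offset` follows `type` (4 bytes), so it starts at byte offset 4 and occupies 8 bytes.
Bytes at offsets 4..11: E1 54 BD AF 1C 3F 9C 95.
Big-endian: lowest address holds the most-significant byte.
The bytes are already most-significant first: 0xE154BDAF1C3F9C95.
0xE154BDAF1C3F9C95 = 16236811116368338069.

16236811116368338069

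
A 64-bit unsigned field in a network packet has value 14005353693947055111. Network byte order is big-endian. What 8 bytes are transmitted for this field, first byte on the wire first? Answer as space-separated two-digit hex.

C2 5D 02 FB 29 6B 4C 07

14005353693947055111 in hexadecimal, padded to 64 bits, is 0xC25D02FB296B4C07.
Split into bytes (most-significant first): C2 5D 02 FB 29 6B 4C 07.
Big-endian: lowest address holds the most-significant byte.
So the memory order matches the most-significant-first order: C2 5D 02 FB 29 6B 4C 07.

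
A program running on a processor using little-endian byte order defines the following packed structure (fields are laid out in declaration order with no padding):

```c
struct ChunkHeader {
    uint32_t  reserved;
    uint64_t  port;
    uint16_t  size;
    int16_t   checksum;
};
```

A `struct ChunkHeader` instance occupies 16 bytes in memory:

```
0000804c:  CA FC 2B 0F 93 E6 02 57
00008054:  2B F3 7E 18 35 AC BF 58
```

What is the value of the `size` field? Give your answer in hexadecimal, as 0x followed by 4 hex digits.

0xAC35

`size` follows `reserved` (4 B), `port` (8 B), so it starts at offset 4 + 8 = 12 and occupies 2 bytes.
Bytes at offsets 12..13: 35 AC.
In little-endian order the low byte comes first in memory.
Reassemble most-significant byte first: AC 35 → 0xAC35.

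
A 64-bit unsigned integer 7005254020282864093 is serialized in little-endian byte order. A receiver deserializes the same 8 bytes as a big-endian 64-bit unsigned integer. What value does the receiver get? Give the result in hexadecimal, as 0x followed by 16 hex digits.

7005254020282864093 in 64-bit hexadecimal is 0x6137A96A805651DD.
Stored little-endian, the bytes at ascending addresses are DD 51 56 80 6A A9 37 61.
Read back as big-endian, the last byte is least significant, giving 0xDD5156806AA93761.

0xDD5156806AA93761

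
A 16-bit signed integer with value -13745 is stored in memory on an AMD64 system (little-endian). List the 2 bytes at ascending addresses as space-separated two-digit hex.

4F CA

Two's complement of -13745 in 16 bits: 13745 = 0x35B1; invert → 0xCA4E; add 1 → 0xCA4F.
Split into bytes (most-significant first): CA 4F.
In little-endian order the low byte comes first in memory.
So at ascending addresses the bytes are 4F CA.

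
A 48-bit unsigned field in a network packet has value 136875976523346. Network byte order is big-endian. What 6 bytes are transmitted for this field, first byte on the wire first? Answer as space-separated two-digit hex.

136875976523346 in hexadecimal, padded to 48 bits, is 0x7C7CEBF57E52.
Split into bytes (most-significant first): 7C 7C EB F5 7E 52.
In big-endian order the high byte comes first in memory.
So the memory order matches the most-significant-first order: 7C 7C EB F5 7E 52.

7C 7C EB F5 7E 52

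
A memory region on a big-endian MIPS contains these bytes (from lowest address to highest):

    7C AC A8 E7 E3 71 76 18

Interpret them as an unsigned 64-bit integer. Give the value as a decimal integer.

Big-endian stores the most-significant byte at the lowest address.
The bytes are already most-significant first: 0x7CACA8E7E3717618.
0x7CACA8E7E3717618 = 8983741070604072472.

8983741070604072472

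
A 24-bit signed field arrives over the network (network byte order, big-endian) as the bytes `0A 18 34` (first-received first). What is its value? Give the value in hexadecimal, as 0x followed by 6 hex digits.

Big-endian: lowest address holds the most-significant byte.
The bytes are already most-significant first: 0x0A1834.

0x0A1834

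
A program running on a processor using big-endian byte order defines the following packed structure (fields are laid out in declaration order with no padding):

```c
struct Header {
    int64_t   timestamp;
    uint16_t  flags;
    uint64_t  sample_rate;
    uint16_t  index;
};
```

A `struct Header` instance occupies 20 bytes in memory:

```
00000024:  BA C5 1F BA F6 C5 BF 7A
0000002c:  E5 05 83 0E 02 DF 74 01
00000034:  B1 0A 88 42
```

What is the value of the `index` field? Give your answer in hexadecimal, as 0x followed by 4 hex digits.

0x8842

`index` follows `timestamp` (8 B), `flags` (2 B), `sample_rate` (8 B), so it starts at offset 8 + 2 + 8 = 18 and occupies 2 bytes.
Bytes at offsets 18..19: 88 42.
In big-endian order the high byte comes first in memory.
The bytes are already most-significant first: 0x8842.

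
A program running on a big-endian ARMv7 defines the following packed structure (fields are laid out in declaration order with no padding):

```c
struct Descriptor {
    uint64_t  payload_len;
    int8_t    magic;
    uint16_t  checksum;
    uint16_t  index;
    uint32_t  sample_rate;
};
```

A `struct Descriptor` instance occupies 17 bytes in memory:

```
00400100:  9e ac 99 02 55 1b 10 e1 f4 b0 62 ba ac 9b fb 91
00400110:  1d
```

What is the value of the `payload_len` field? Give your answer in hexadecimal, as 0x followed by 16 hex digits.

`payload_len` is the first field, at byte offset 0, occupying 8 bytes.
Bytes at offsets 0..7: 9E AC 99 02 55 1B 10 E1.
Big-endian: lowest address holds the most-significant byte.
The bytes are already most-significant first: 0x9EAC9902551B10E1.

0x9EAC9902551B10E1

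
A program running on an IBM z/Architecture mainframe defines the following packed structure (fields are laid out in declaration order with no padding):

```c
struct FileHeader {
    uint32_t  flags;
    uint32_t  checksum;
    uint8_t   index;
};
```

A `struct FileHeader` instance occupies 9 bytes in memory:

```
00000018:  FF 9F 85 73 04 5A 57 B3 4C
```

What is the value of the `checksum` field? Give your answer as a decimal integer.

73029555

`checksum` follows `flags` (4 bytes), so it starts at byte offset 4 and occupies 4 bytes.
Bytes at offsets 4..7: 04 5A 57 B3.
Big-endian: lowest address holds the most-significant byte.
The bytes are already most-significant first: 0x045A57B3.
0x045A57B3 = 73029555.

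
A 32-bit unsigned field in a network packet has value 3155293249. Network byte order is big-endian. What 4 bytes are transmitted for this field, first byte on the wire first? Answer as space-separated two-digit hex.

BC 11 F4 41

3155293249 in hexadecimal, padded to 32 bits, is 0xBC11F441.
Split into bytes (most-significant first): BC 11 F4 41.
Big-endian stores the most-significant byte at the lowest address.
So the memory order matches the most-significant-first order: BC 11 F4 41.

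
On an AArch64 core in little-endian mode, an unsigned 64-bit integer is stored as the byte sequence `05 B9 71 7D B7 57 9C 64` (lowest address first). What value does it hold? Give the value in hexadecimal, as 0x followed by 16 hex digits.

Little-endian stores the least-significant byte at the lowest address.
Reassemble most-significant byte first: 64 9C 57 B7 7D 71 B9 05 → 0x649C57B77D71B905.

0x649C57B77D71B905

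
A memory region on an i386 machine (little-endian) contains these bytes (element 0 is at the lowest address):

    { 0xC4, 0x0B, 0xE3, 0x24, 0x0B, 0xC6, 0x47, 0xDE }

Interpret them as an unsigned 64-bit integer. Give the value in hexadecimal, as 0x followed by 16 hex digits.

Little-endian stores the least-significant byte at the lowest address.
Reassemble most-significant byte first: DE 47 C6 0B 24 E3 0B C4 → 0xDE47C60B24E30BC4.

0xDE47C60B24E30BC4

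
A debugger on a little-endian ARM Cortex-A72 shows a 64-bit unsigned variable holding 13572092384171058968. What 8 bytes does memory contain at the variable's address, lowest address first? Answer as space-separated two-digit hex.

18 E7 4C 89 1D C2 59 BC

13572092384171058968 in hexadecimal, padded to 64 bits, is 0xBC59C21D894CE718.
Split into bytes (most-significant first): BC 59 C2 1D 89 4C E7 18.
In little-endian order the low byte comes first in memory.
So at ascending addresses the bytes are 18 E7 4C 89 1D C2 59 BC.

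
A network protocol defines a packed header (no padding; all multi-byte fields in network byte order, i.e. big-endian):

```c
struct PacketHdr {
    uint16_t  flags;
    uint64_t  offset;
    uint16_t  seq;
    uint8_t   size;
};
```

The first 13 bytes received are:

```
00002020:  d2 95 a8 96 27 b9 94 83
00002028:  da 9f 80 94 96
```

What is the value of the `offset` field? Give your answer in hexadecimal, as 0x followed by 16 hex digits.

0xA89627B99483DA9F

`offset` follows `flags` (2 bytes), so it starts at byte offset 2 and occupies 8 bytes.
Bytes at offsets 2..9: A8 96 27 B9 94 83 DA 9F.
Big-endian: lowest address holds the most-significant byte.
The bytes are already most-significant first: 0xA89627B99483DA9F.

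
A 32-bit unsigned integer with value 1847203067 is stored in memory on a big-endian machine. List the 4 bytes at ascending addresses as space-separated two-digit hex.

1847203067 in hexadecimal, padded to 32 bits, is 0x6E1A14FB.
Split into bytes (most-significant first): 6E 1A 14 FB.
Big-endian stores the most-significant byte at the lowest address.
So the memory order matches the most-significant-first order: 6E 1A 14 FB.

6E 1A 14 FB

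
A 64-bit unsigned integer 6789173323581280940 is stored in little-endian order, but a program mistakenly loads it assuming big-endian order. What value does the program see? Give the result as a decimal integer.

6789173323581280940 in 64-bit hexadecimal is 0x5E37FD2ACE9ED2AC.
Stored little-endian, the bytes at ascending addresses are AC D2 9E CE 2A FD 37 5E.
Read back as big-endian, the last byte is least significant, giving 0xACD29ECE2AFD375E.
0xACD29ECE2AFD375E = 12453190527954532190.

12453190527954532190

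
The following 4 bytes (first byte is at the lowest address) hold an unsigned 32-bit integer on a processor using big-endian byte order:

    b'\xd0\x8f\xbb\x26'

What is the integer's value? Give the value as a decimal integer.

3499080486

Big-endian: lowest address holds the most-significant byte.
The bytes are already most-significant first: 0xD08FBB26.
0xD08FBB26 = 3499080486.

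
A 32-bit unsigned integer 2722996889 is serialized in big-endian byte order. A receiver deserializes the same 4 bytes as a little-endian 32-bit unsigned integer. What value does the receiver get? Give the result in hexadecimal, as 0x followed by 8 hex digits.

2722996889 in 32-bit hexadecimal is 0xA24DA299.
Stored big-endian, the bytes at ascending addresses are A2 4D A2 99.
Read back as little-endian, the first byte is least significant, giving 0x99A24DA2.

0x99A24DA2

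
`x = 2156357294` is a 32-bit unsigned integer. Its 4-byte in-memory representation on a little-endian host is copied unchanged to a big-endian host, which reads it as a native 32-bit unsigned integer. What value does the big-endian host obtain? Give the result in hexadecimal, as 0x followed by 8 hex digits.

0xAE668780

2156357294 in 32-bit hexadecimal is 0x808766AE.
Stored little-endian, the bytes at ascending addresses are AE 66 87 80.
Read back as big-endian, the last byte is least significant, giving 0xAE668780.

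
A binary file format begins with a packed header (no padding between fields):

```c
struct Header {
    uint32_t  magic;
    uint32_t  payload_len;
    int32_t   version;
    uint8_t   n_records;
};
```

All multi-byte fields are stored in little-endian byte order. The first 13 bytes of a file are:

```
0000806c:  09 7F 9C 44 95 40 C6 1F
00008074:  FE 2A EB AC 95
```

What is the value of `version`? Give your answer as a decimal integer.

`version` follows `magic` (4 B), `payload_len` (4 B), so it starts at offset 4 + 4 = 8 and occupies 4 bytes.
Bytes at offsets 8..11: FE 2A EB AC.
In little-endian order the low byte comes first in memory.
Reassemble most-significant byte first: AC EB 2A FE → 0xACEB2AFE.
Top bit is set, so as a signed 32-bit value this is 0xACEB2AFE − 2^32 = -1393874178.

-1393874178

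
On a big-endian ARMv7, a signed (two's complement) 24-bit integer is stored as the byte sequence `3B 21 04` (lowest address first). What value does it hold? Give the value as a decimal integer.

Big-endian stores the most-significant byte at the lowest address.
The bytes are already most-significant first: 0x3B2104.
0x3B2104 = 3875076.

3875076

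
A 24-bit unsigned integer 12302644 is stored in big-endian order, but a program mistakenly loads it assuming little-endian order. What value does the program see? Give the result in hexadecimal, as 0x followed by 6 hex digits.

0x34B9BB

12302644 in 24-bit hexadecimal is 0xBBB934.
Stored big-endian, the bytes at ascending addresses are BB B9 34.
Read back as little-endian, the first byte is least significant, giving 0x34B9BB.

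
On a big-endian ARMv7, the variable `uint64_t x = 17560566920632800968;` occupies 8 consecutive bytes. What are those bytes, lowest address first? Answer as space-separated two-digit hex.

F3 B3 AA 93 0E CB 16 C8

17560566920632800968 in hexadecimal, padded to 64 bits, is 0xF3B3AA930ECB16C8.
Split into bytes (most-significant first): F3 B3 AA 93 0E CB 16 C8.
In big-endian order the high byte comes first in memory.
So the memory order matches the most-significant-first order: F3 B3 AA 93 0E CB 16 C8.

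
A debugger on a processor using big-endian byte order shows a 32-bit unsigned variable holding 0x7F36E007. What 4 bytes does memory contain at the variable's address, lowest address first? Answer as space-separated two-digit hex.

Split into bytes (most-significant first): 7F 36 E0 07.
In big-endian order the high byte comes first in memory.
So the memory order matches the most-significant-first order: 7F 36 E0 07.

7F 36 E0 07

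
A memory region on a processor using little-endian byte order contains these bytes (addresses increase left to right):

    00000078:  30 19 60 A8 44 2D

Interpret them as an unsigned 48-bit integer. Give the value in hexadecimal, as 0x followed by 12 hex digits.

Little-endian: lowest address holds the least-significant byte.
Reassemble most-significant byte first: 2D 44 A8 60 19 30 → 0x2D44A8601930.

0x2D44A8601930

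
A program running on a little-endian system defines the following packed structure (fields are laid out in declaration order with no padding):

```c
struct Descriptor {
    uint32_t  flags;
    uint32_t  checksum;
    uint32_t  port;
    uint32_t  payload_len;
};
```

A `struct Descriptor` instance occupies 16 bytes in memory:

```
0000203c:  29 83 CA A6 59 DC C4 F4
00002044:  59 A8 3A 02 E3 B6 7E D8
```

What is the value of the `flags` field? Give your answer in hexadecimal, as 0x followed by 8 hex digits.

0xA6CA8329

`flags` is the first field, at byte offset 0, occupying 4 bytes.
Bytes at offsets 0..3: 29 83 CA A6.
In little-endian order the low byte comes first in memory.
Reassemble most-significant byte first: A6 CA 83 29 → 0xA6CA8329.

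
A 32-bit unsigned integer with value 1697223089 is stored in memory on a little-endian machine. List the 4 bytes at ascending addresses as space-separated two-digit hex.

1697223089 in hexadecimal, padded to 32 bits, is 0x652991B1.
Split into bytes (most-significant first): 65 29 91 B1.
In little-endian order the low byte comes first in memory.
So at ascending addresses the bytes are B1 91 29 65.

B1 91 29 65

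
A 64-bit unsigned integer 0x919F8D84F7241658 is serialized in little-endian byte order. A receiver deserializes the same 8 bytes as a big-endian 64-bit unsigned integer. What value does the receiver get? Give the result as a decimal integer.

Stored little-endian, the bytes at ascending addresses are 58 16 24 F7 84 8D 9F 91.
Read back as big-endian, the last byte is least significant, giving 0x581624F7848D9F91.
0x581624F7848D9F91 = 6347301370324688785.

6347301370324688785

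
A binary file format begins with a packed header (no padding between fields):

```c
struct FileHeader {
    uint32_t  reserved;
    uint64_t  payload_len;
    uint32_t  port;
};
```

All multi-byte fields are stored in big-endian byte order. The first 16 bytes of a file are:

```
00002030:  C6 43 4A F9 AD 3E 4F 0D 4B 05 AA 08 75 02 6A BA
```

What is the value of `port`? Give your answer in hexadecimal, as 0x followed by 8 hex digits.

0x75026ABA

`port` follows `reserved` (4 B), `payload_len` (8 B), so it starts at offset 4 + 8 = 12 and occupies 4 bytes.
Bytes at offsets 12..15: 75 02 6A BA.
Big-endian stores the most-significant byte at the lowest address.
The bytes are already most-significant first: 0x75026ABA.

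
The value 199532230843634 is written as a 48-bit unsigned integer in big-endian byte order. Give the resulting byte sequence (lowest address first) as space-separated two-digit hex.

199532230843634 in hexadecimal, padded to 48 bits, is 0xB57937BD9CF2.
Split into bytes (most-significant first): B5 79 37 BD 9C F2.
In big-endian order the high byte comes first in memory.
So the memory order matches the most-significant-first order: B5 79 37 BD 9C F2.

B5 79 37 BD 9C F2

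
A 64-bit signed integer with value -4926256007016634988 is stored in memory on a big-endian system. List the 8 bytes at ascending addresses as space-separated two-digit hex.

BB A2 6C 43 15 23 A5 94

Two's complement of -4926256007016634988 in 64 bits: 4926256007016634988 = 0x445D93BCEADC5A6C; invert → 0xBBA26C431523A593; add 1 → 0xBBA26C431523A594.
Split into bytes (most-significant first): BB A2 6C 43 15 23 A5 94.
In big-endian order the high byte comes first in memory.
So the memory order matches the most-significant-first order: BB A2 6C 43 15 23 A5 94.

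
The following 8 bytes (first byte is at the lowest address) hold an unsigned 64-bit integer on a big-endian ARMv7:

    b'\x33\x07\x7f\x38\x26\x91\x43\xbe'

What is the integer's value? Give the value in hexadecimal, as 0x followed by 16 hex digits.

Big-endian stores the most-significant byte at the lowest address.
The bytes are already most-significant first: 0x33077F38269143BE.

0x33077F38269143BE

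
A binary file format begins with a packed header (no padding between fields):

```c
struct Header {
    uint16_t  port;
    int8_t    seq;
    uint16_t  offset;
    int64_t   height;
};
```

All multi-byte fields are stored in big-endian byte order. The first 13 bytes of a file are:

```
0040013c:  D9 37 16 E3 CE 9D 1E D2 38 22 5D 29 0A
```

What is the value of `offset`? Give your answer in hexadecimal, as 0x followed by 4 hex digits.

`offset` follows `port` (2 B), `seq` (1 B), so it starts at offset 2 + 1 = 3 and occupies 2 bytes.
Bytes at offsets 3..4: E3 CE.
In big-endian order the high byte comes first in memory.
The bytes are already most-significant first: 0xE3CE.

0xE3CE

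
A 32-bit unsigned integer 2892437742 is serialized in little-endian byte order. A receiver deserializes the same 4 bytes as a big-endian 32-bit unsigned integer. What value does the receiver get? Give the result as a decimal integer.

3994576812

2892437742 in 32-bit hexadecimal is 0xAC6718EE.
Stored little-endian, the bytes at ascending addresses are EE 18 67 AC.
Read back as big-endian, the last byte is least significant, giving 0xEE1867AC.
0xEE1867AC = 3994576812.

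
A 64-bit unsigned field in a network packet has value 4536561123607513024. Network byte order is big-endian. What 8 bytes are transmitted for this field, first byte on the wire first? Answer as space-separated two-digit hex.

4536561123607513024 in hexadecimal, padded to 64 bits, is 0x3EF51A4E627907C0.
Split into bytes (most-significant first): 3E F5 1A 4E 62 79 07 C0.
Big-endian: lowest address holds the most-significant byte.
So the memory order matches the most-significant-first order: 3E F5 1A 4E 62 79 07 C0.

3E F5 1A 4E 62 79 07 C0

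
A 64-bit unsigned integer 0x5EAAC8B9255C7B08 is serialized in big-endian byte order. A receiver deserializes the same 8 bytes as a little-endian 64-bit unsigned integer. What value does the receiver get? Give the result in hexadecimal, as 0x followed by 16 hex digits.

0x087B5C25B9C8AA5E

Stored big-endian, the bytes at ascending addresses are 5E AA C8 B9 25 5C 7B 08.
Read back as little-endian, the first byte is least significant, giving 0x087B5C25B9C8AA5E.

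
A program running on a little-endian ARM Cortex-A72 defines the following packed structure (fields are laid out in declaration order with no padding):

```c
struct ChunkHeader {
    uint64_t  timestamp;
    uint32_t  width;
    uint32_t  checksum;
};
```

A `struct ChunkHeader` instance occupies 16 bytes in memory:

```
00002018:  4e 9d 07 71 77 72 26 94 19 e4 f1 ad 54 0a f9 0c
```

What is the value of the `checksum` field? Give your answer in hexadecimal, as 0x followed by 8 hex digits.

`checksum` follows `timestamp` (8 B), `width` (4 B), so it starts at offset 8 + 4 = 12 and occupies 4 bytes.
Bytes at offsets 12..15: 54 0A F9 0C.
Little-endian stores the least-significant byte at the lowest address.
Reassemble most-significant byte first: 0C F9 0A 54 → 0x0CF90A54.

0x0CF90A54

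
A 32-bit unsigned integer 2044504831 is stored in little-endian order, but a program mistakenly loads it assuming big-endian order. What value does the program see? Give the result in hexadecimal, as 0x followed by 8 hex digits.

0xFFAADC79

2044504831 in 32-bit hexadecimal is 0x79DCAAFF.
Stored little-endian, the bytes at ascending addresses are FF AA DC 79.
Read back as big-endian, the last byte is least significant, giving 0xFFAADC79.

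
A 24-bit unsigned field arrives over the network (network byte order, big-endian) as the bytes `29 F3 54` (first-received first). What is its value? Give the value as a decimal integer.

2749268

Big-endian stores the most-significant byte at the lowest address.
The bytes are already most-significant first: 0x29F354.
0x29F354 = 2749268.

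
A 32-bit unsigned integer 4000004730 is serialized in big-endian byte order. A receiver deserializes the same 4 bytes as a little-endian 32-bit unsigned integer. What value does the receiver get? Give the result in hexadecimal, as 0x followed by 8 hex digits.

4000004730 in 32-bit hexadecimal is 0xEE6B3A7A.
Stored big-endian, the bytes at ascending addresses are EE 6B 3A 7A.
Read back as little-endian, the first byte is least significant, giving 0x7A3A6BEE.

0x7A3A6BEE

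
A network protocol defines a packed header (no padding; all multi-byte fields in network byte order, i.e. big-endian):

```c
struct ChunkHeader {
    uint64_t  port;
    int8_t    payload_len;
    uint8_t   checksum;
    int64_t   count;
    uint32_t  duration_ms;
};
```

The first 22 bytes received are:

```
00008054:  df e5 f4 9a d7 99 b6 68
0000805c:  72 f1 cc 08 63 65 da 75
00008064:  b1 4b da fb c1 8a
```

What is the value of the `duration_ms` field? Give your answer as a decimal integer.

`duration_ms` follows `port` (8 B), `payload_len` (1 B), `checksum` (1 B), `count` (8 B), so it starts at offset 8 + 1 + 1 + 8 = 18 and occupies 4 bytes.
Bytes at offsets 18..21: DA FB C1 8A.
Big-endian: lowest address holds the most-significant byte.
The bytes are already most-significant first: 0xDAFBC18A.
0xDAFBC18A = 3673932170.

3673932170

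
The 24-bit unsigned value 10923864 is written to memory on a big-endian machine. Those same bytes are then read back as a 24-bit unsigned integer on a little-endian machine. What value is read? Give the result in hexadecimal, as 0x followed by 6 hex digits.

10923864 in 24-bit hexadecimal is 0xA6AF58.
Stored big-endian, the bytes at ascending addresses are A6 AF 58.
Read back as little-endian, the first byte is least significant, giving 0x58AFA6.

0x58AFA6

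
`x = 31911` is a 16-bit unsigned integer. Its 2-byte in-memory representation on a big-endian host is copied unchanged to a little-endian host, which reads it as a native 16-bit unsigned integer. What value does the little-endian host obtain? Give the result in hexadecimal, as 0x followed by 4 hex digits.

31911 in 16-bit hexadecimal is 0x7CA7.
Stored big-endian, the bytes at ascending addresses are 7C A7.
Read back as little-endian, the first byte is least significant, giving 0xA77C.

0xA77C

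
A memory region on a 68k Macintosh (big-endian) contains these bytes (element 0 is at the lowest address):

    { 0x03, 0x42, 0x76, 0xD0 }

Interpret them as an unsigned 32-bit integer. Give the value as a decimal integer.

54687440

In big-endian order the high byte comes first in memory.
The bytes are already most-significant first: 0x034276D0.
0x034276D0 = 54687440.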